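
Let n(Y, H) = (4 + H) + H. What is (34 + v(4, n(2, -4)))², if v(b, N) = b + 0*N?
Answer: 1444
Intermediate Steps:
n(Y, H) = 4 + 2*H
v(b, N) = b (v(b, N) = b + 0 = b)
(34 + v(4, n(2, -4)))² = (34 + 4)² = 38² = 1444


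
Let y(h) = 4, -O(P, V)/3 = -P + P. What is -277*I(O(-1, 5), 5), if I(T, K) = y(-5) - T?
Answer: -1108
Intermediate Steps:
O(P, V) = 0 (O(P, V) = -3*(-P + P) = -3*0 = 0)
I(T, K) = 4 - T
-277*I(O(-1, 5), 5) = -277*(4 - 1*0) = -277*(4 + 0) = -277*4 = -1108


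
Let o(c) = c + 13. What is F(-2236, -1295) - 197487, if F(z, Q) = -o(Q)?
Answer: -196205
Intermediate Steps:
o(c) = 13 + c
F(z, Q) = -13 - Q (F(z, Q) = -(13 + Q) = -13 - Q)
F(-2236, -1295) - 197487 = (-13 - 1*(-1295)) - 197487 = (-13 + 1295) - 197487 = 1282 - 197487 = -196205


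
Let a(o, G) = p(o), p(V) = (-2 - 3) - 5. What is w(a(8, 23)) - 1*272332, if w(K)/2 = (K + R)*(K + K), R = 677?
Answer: -299012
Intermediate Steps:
p(V) = -10 (p(V) = -5 - 5 = -10)
a(o, G) = -10
w(K) = 4*K*(677 + K) (w(K) = 2*((K + 677)*(K + K)) = 2*((677 + K)*(2*K)) = 2*(2*K*(677 + K)) = 4*K*(677 + K))
w(a(8, 23)) - 1*272332 = 4*(-10)*(677 - 10) - 1*272332 = 4*(-10)*667 - 272332 = -26680 - 272332 = -299012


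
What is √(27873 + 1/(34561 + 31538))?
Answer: 2*√30444826403343/66099 ≈ 166.95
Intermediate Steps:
√(27873 + 1/(34561 + 31538)) = √(27873 + 1/66099) = √(1842377428/66099) = 2*√30444826403343/66099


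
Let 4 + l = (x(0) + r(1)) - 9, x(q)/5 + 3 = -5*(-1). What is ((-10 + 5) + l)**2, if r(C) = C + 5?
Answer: 4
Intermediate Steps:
r(C) = 5 + C
x(q) = 10 (x(q) = -15 + 5*(-5*(-1)) = -15 + 5*5 = -15 + 25 = 10)
l = 3 (l = -4 + ((10 + (5 + 1)) - 9) = -4 + ((10 + 6) - 9) = -4 + (16 - 9) = -4 + 7 = 3)
((-10 + 5) + l)**2 = ((-10 + 5) + 3)**2 = (-5 + 3)**2 = (-2)**2 = 4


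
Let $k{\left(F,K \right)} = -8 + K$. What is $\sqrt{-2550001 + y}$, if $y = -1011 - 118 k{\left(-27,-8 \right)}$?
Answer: $6 i \sqrt{70809} \approx 1596.6 i$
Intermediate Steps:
$y = 877$ ($y = -1011 - 118 \left(-8 - 8\right) = -1011 - -1888 = -1011 + 1888 = 877$)
$\sqrt{-2550001 + y} = \sqrt{-2550001 + 877} = \sqrt{-2549124} = 6 i \sqrt{70809}$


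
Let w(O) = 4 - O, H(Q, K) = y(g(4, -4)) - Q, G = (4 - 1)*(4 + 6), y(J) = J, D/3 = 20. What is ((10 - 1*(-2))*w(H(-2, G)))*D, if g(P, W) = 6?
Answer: -2880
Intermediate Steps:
D = 60 (D = 3*20 = 60)
G = 30 (G = 3*10 = 30)
H(Q, K) = 6 - Q
((10 - 1*(-2))*w(H(-2, G)))*D = ((10 - 1*(-2))*(4 - (6 - 1*(-2))))*60 = ((10 + 2)*(4 - (6 + 2)))*60 = (12*(4 - 1*8))*60 = (12*(4 - 8))*60 = (12*(-4))*60 = -48*60 = -2880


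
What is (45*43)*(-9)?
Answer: -17415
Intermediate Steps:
(45*43)*(-9) = 1935*(-9) = -17415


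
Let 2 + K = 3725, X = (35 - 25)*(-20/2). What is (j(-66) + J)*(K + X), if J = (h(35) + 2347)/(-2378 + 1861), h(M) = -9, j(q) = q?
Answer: -132094580/517 ≈ -2.5550e+5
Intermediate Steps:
X = -100 (X = 10*(-20*½) = 10*(-10) = -100)
K = 3723 (K = -2 + 3725 = 3723)
J = -2338/517 (J = (-9 + 2347)/(-2378 + 1861) = 2338/(-517) = 2338*(-1/517) = -2338/517 ≈ -4.5222)
(j(-66) + J)*(K + X) = (-66 - 2338/517)*(3723 - 100) = -36460/517*3623 = -132094580/517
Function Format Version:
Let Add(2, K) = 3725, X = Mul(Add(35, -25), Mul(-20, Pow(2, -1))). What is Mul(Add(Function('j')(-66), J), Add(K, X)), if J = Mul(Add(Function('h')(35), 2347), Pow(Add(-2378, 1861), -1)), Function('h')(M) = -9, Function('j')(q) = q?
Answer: Rational(-132094580, 517) ≈ -2.5550e+5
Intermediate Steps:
X = -100 (X = Mul(10, Mul(-20, Rational(1, 2))) = Mul(10, -10) = -100)
K = 3723 (K = Add(-2, 3725) = 3723)
J = Rational(-2338, 517) (J = Mul(Add(-9, 2347), Pow(Add(-2378, 1861), -1)) = Mul(2338, Pow(-517, -1)) = Mul(2338, Rational(-1, 517)) = Rational(-2338, 517) ≈ -4.5222)
Mul(Add(Function('j')(-66), J), Add(K, X)) = Mul(Add(-66, Rational(-2338, 517)), Add(3723, -100)) = Mul(Rational(-36460, 517), 3623) = Rational(-132094580, 517)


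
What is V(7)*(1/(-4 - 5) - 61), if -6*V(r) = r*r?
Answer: 13475/27 ≈ 499.07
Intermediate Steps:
V(r) = -r²/6 (V(r) = -r*r/6 = -r²/6)
V(7)*(1/(-4 - 5) - 61) = (-⅙*7²)*(1/(-4 - 5) - 61) = (-⅙*49)*(1/(-9) - 61) = -49*(-⅑ - 61)/6 = -49/6*(-550/9) = 13475/27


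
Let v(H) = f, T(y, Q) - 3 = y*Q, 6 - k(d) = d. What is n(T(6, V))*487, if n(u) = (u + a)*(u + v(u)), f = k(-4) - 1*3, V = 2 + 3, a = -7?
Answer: 506480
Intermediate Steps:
k(d) = 6 - d
V = 5
f = 7 (f = (6 - 1*(-4)) - 1*3 = (6 + 4) - 3 = 10 - 3 = 7)
T(y, Q) = 3 + Q*y (T(y, Q) = 3 + y*Q = 3 + Q*y)
v(H) = 7
n(u) = (-7 + u)*(7 + u) (n(u) = (u - 7)*(u + 7) = (-7 + u)*(7 + u))
n(T(6, V))*487 = (-49 + (3 + 5*6)**2)*487 = (-49 + (3 + 30)**2)*487 = (-49 + 33**2)*487 = (-49 + 1089)*487 = 1040*487 = 506480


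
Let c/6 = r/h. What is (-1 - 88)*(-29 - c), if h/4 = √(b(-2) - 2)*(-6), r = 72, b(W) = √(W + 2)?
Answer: 2581 + 801*I*√2 ≈ 2581.0 + 1132.8*I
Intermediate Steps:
b(W) = √(2 + W)
h = -24*I*√2 (h = 4*(√(√(2 - 2) - 2)*(-6)) = 4*(√(√0 - 2)*(-6)) = 4*(√(0 - 2)*(-6)) = 4*(√(-2)*(-6)) = 4*((I*√2)*(-6)) = 4*(-6*I*√2) = -24*I*√2 ≈ -33.941*I)
c = 9*I*√2 (c = 6*(72/((-24*I*√2))) = 6*(72*(I*√2/48)) = 6*(3*I*√2/2) = 9*I*√2 ≈ 12.728*I)
(-1 - 88)*(-29 - c) = (-1 - 88)*(-29 - 9*I*√2) = -89*(-29 - 9*I*√2) = 2581 + 801*I*√2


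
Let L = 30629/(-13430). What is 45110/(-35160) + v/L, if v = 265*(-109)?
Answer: 12512000609/987996 ≈ 12664.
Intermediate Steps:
L = -30629/13430 (L = 30629*(-1/13430) = -30629/13430 ≈ -2.2806)
v = -28885
45110/(-35160) + v/L = 45110/(-35160) - 28885/(-30629/13430) = 45110*(-1/35160) - 28885*(-13430/30629) = -4511/3516 + 3558950/281 = 12512000609/987996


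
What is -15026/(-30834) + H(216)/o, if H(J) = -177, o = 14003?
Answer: 102475730/215884251 ≈ 0.47468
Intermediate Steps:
-15026/(-30834) + H(216)/o = -15026/(-30834) - 177/14003 = -15026*(-1/30834) - 177*1/14003 = 7513/15417 - 177/14003 = 102475730/215884251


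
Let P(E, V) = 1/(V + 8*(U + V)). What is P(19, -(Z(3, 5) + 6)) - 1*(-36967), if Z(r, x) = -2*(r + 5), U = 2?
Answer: 3918503/106 ≈ 36967.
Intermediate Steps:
Z(r, x) = -10 - 2*r (Z(r, x) = -2*(5 + r) = -10 - 2*r)
P(E, V) = 1/(16 + 9*V) (P(E, V) = 1/(V + 8*(2 + V)) = 1/(V + (16 + 8*V)) = 1/(16 + 9*V))
P(19, -(Z(3, 5) + 6)) - 1*(-36967) = 1/(16 + 9*(-((-10 - 2*3) + 6))) - 1*(-36967) = 1/(16 + 9*(-((-10 - 6) + 6))) + 36967 = 1/(16 + 9*(-(-16 + 6))) + 36967 = 1/(16 + 9*(-1*(-10))) + 36967 = 1/(16 + 9*10) + 36967 = 1/(16 + 90) + 36967 = 1/106 + 36967 = 3918503/106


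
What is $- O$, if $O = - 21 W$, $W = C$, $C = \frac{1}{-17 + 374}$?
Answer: $\frac{1}{17} \approx 0.058824$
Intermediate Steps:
$C = \frac{1}{357} \approx 0.0028011$
$W = \frac{1}{357} \approx 0.0028011$
$O = - \frac{1}{17}$ ($O = \left(-21\right) \frac{1}{357} = - \frac{1}{17} \approx -0.058824$)
$- O = \left(-1\right) \left(- \frac{1}{17}\right) = \frac{1}{17}$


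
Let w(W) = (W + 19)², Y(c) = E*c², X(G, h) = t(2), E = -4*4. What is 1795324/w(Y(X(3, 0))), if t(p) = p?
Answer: 1795324/2025 ≈ 886.58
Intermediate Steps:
E = -16
X(G, h) = 2
Y(c) = -16*c²
w(W) = (19 + W)²
1795324/w(Y(X(3, 0))) = 1795324/((19 - 16*2²)²) = 1795324/((19 - 16*4)²) = 1795324/((19 - 64)²) = 1795324/((-45)²) = 1795324/2025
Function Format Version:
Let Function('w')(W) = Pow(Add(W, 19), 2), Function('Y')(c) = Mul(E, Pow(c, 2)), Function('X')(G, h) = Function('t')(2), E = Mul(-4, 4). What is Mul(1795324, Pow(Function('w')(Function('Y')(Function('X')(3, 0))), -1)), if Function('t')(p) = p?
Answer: Rational(1795324, 2025) ≈ 886.58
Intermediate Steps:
E = -16
Function('X')(G, h) = 2
Function('Y')(c) = Mul(-16, Pow(c, 2))
Function('w')(W) = Pow(Add(19, W), 2)
Mul(1795324, Pow(Function('w')(Function('Y')(Function('X')(3, 0))), -1)) = Mul(1795324, Pow(Pow(Add(19, Mul(-16, Pow(2, 2))), 2), -1)) = Mul(1795324, Pow(Pow(Add(19, Mul(-16, 4)), 2), -1)) = Mul(1795324, Pow(Pow(Add(19, -64), 2), -1)) = Mul(1795324, Pow(Pow(-45, 2), -1)) = Mul(1795324, Pow(2025, -1)) = Mul(1795324, Rational(1, 2025)) = Rational(1795324, 2025)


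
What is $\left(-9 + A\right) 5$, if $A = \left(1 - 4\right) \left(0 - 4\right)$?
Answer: $15$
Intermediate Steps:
$A = 12$ ($A = - 3 \left(0 - 4\right) = \left(-3\right) \left(-4\right) = 12$)
$\left(-9 + A\right) 5 = \left(-9 + 12\right) 5 = 3 \cdot 5 = 15$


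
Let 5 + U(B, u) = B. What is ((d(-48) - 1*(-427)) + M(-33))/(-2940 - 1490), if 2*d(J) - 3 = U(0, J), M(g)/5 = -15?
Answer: -351/4430 ≈ -0.079232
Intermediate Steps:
U(B, u) = -5 + B
M(g) = -75 (M(g) = 5*(-15) = -75)
d(J) = -1 (d(J) = 3/2 + (-5 + 0)/2 = 3/2 + (½)*(-5) = 3/2 - 5/2 = -1)
((d(-48) - 1*(-427)) + M(-33))/(-2940 - 1490) = ((-1 - 1*(-427)) - 75)/(-2940 - 1490) = ((-1 + 427) - 75)/(-4430) = (426 - 75)*(-1/4430) = 351*(-1/4430) = -351/4430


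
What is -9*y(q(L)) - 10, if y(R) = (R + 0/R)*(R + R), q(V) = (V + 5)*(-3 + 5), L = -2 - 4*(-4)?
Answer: -26002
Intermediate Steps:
L = 14 (L = -2 + 16 = 14)
q(V) = 10 + 2*V (q(V) = (5 + V)*2 = 10 + 2*V)
y(R) = 2*R² (y(R) = (R + 0)*(2*R) = R*(2*R) = 2*R²)
-9*y(q(L)) - 10 = -18*(10 + 2*14)² - 10 = -18*(10 + 28)² - 10 = -18*38² - 10 = -18*1444 - 10 = -9*2888 - 10 = -25992 - 10 = -26002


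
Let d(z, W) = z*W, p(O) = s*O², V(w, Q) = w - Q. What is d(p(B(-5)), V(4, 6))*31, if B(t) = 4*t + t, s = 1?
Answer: -38750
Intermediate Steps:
B(t) = 5*t
p(O) = O² (p(O) = 1*O² = O²)
d(z, W) = W*z
d(p(B(-5)), V(4, 6))*31 = ((4 - 1*6)*(5*(-5))²)*31 = ((4 - 6)*(-25)²)*31 = -2*625*31 = -1250*31 = -38750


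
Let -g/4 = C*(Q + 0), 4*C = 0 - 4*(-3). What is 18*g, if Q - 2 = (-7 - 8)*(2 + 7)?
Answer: 28728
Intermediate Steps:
C = 3 (C = (0 - 4*(-3))/4 = (0 + 12)/4 = (¼)*12 = 3)
Q = -133 (Q = 2 + (-7 - 8)*(2 + 7) = 2 - 15*9 = 2 - 135 = -133)
g = 1596 (g = -12*(-133 + 0) = -12*(-133) = -4*(-399) = 1596)
18*g = 18*1596 = 28728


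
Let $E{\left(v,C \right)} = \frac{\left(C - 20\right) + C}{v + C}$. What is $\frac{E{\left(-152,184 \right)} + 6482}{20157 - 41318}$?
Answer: $- \frac{51943}{169288} \approx -0.30683$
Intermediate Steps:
$E{\left(v,C \right)} = \frac{-20 + 2 C}{C + v}$ ($E{\left(v,C \right)} = \frac{\left(-20 + C\right) + C}{C + v} = \frac{-20 + 2 C}{C + v}$)
$\frac{E{\left(-152,184 \right)} + 6482}{20157 - 41318} = \frac{\frac{2 \left(-10 + 184\right)}{184 - 152} + 6482}{20157 - 41318} = \frac{2 \cdot \frac{1}{32} \cdot 174 + 6482}{20157 - 41318} = \frac{\frac{87}{8} + 6482}{-21161} = \frac{51943}{8} \left(- \frac{1}{21161}\right) = - \frac{51943}{169288}$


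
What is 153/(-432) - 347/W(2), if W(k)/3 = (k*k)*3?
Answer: -1439/144 ≈ -9.9931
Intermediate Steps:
W(k) = 9*k**2 (W(k) = 3*((k*k)*3) = 3*(k**2*3) = 3*(3*k**2) = 9*k**2)
153/(-432) - 347/W(2) = 153/(-432) - 347/(9*2**2) = 153*(-1/432) - 347/(9*4) = -17/48 - 347/36 = -1439/144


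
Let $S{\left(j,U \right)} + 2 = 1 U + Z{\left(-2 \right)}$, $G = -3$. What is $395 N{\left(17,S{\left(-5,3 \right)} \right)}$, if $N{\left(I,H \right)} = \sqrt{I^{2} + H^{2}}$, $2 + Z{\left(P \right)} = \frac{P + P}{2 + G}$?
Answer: $395 \sqrt{298} \approx 6818.8$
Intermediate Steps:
$Z{\left(P \right)} = -2 - 2 P$ ($Z{\left(P \right)} = -2 + \frac{P + P}{2 - 3} = -2 + \frac{2 P}{-1} = -2 + 2 P \left(-1\right) = -2 - 2 P$)
$S{\left(j,U \right)} = U$ ($S{\left(j,U \right)} = -2 + \left(1 U - -2\right) = -2 + \left(U + \left(-2 + 4\right)\right) = -2 + \left(U + 2\right) = -2 + \left(2 + U\right) = U$)
$N{\left(I,H \right)} = \sqrt{H^{2} + I^{2}}$
$395 N{\left(17,S{\left(-5,3 \right)} \right)} = 395 \sqrt{3^{2} + 17^{2}} = 395 \sqrt{9 + 289} = 395 \sqrt{298}$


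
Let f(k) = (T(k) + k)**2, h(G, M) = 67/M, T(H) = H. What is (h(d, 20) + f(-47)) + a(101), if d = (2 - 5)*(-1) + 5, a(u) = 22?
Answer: 177227/20 ≈ 8861.3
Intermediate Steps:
d = 8 (d = -3*(-1) + 5 = 3 + 5 = 8)
f(k) = 4*k**2 (f(k) = (k + k)**2 = (2*k)**2 = 4*k**2)
(h(d, 20) + f(-47)) + a(101) = (67/20 + 4*(-47)**2) + 22 = (67*(1/20) + 4*2209) + 22 = (67/20 + 8836) + 22 = 176787/20 + 22 = 177227/20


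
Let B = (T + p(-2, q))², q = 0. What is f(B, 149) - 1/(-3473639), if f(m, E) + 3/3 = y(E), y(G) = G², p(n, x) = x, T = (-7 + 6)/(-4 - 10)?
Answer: 77114785801/3473639 ≈ 22200.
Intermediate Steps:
T = 1/14 (T = -1/(-14) = -1*(-1/14) = 1/14 ≈ 0.071429)
B = 1/196 (B = (1/14 + 0)² = (1/14)² = 1/196 ≈ 0.0051020)
f(m, E) = -1 + E²
f(B, 149) - 1/(-3473639) = (-1 + 149²) - 1/(-3473639) = (-1 + 22201) - 1*(-1/3473639) = 22200 + 1/3473639 = 77114785801/3473639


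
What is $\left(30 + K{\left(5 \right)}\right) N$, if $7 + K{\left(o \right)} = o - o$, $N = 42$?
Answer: $966$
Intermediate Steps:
$K{\left(o \right)} = -7$ ($K{\left(o \right)} = -7 + \left(o - o\right) = -7 + 0 = -7$)
$\left(30 + K{\left(5 \right)}\right) N = \left(30 - 7\right) 42 = 23 \cdot 42 = 966$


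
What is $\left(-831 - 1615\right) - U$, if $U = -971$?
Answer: $-1475$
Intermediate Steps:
$\left(-831 - 1615\right) - U = \left(-831 - 1615\right) - -971 = -2446 + 971 = -1475$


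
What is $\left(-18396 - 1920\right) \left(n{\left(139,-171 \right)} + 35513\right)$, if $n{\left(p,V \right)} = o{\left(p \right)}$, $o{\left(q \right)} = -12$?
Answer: $-721238316$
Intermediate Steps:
$n{\left(p,V \right)} = -12$
$\left(-18396 - 1920\right) \left(n{\left(139,-171 \right)} + 35513\right) = \left(-18396 - 1920\right) \left(-12 + 35513\right) = \left(-20316\right) 35501 = -721238316$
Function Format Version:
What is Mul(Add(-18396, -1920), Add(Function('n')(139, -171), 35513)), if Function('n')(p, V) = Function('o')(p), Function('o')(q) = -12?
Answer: -721238316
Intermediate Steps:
Function('n')(p, V) = -12
Mul(Add(-18396, -1920), Add(Function('n')(139, -171), 35513)) = Mul(Add(-18396, -1920), Add(-12, 35513)) = Mul(-20316, 35501) = -721238316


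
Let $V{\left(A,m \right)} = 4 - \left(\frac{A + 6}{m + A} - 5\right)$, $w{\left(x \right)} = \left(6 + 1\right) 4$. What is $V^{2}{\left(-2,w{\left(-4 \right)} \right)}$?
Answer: $\frac{13225}{169} \approx 78.254$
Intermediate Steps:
$w{\left(x \right)} = 28$ ($w{\left(x \right)} = 7 \cdot 4 = 28$)
$V{\left(A,m \right)} = 9 - \frac{6 + A}{A + m}$ ($V{\left(A,m \right)} = 4 - \left(\frac{6 + A}{A + m} - 5\right) = 4 - \left(-5 + \frac{6 + A}{A + m}\right) = 9 - \frac{6 + A}{A + m}$)
$V^{2}{\left(-2,w{\left(-4 \right)} \right)} = \left(\frac{-6 + 8 \left(-2\right) + 9 \cdot 28}{-2 + 28}\right)^{2} = \left(\frac{-6 - 16 + 252}{26}\right)^{2} = \left(\frac{1}{26} \cdot 230\right)^{2} = \left(\frac{115}{13}\right)^{2} = \frac{13225}{169}$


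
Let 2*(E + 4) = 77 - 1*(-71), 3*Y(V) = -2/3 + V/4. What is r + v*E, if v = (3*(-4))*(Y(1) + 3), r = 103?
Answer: -6901/3 ≈ -2300.3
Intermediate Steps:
Y(V) = -2/9 + V/12 (Y(V) = (-2/3 + V/4)/3 = -2/9 + V/12)
E = 70 (E = -4 + (77 - 1*(-71))/2 = -4 + (77 + 71)/2 = -4 + (1/2)*148 = -4 + 74 = 70)
v = -103/3 (v = (3*(-4))*((-2/9 + (1/12)*1) + 3) = -12*((-2/9 + 1/12) + 3) = -12*(-5/36 + 3) = -12*103/36 = -103/3 ≈ -34.333)
r + v*E = 103 - 103/3*70 = 103 - 7210/3 = -6901/3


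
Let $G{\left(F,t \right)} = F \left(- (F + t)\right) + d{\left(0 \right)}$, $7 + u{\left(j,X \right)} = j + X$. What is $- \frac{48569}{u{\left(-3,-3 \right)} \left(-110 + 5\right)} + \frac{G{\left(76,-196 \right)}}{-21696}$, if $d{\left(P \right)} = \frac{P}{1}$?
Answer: $- \frac{11106269}{308490} \approx -36.002$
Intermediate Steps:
$d{\left(P \right)} = P$ ($d{\left(P \right)} = P 1 = P$)
$u{\left(j,X \right)} = -7 + X + j$ ($u{\left(j,X \right)} = -7 + \left(j + X\right) = -7 + \left(X + j\right) = -7 + X + j$)
$G{\left(F,t \right)} = F \left(- F - t\right)$ ($G{\left(F,t \right)} = F \left(- (F + t)\right) + 0 = F \left(- F - t\right) + 0 = F \left(- F - t\right)$)
$- \frac{48569}{u{\left(-3,-3 \right)} \left(-110 + 5\right)} + \frac{G{\left(76,-196 \right)}}{-21696} = - \frac{48569}{\left(-7 - 3 - 3\right) \left(-110 + 5\right)} + \frac{76 \left(\left(-1\right) 76 - -196\right)}{-21696} = - \frac{48569}{\left(-13\right) \left(-105\right)} + 76 \left(-76 + 196\right) \left(- \frac{1}{21696}\right) = - \frac{48569}{1365} + 76 \cdot 120 \left(- \frac{1}{21696}\right) = \left(-48569\right) \frac{1}{1365} + 9120 \left(- \frac{1}{21696}\right) = - \frac{48569}{1365} - \frac{95}{226} = - \frac{11106269}{308490}$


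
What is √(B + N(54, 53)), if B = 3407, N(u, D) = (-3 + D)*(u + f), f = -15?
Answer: √5357 ≈ 73.192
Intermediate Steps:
N(u, D) = (-15 + u)*(-3 + D) (N(u, D) = (-3 + D)*(u - 15) = (-3 + D)*(-15 + u) = (-15 + u)*(-3 + D))
√(B + N(54, 53)) = √(3407 + (45 - 15*53 - 3*54 + 53*54)) = √(3407 + (45 - 795 - 162 + 2862)) = √(3407 + 1950) = √5357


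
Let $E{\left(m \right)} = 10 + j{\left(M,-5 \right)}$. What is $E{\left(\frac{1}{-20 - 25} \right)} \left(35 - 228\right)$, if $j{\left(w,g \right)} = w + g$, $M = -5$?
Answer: $0$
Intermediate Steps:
$j{\left(w,g \right)} = g + w$
$E{\left(m \right)} = 0$ ($E{\left(m \right)} = 10 - 10 = 0$)
$E{\left(\frac{1}{-20 - 25} \right)} \left(35 - 228\right) = 0 \left(35 - 228\right) = 0 \left(-193\right) = 0$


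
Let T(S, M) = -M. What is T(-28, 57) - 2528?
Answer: -2585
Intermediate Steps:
T(-28, 57) - 2528 = -1*57 - 2528 = -57 - 2528 = -2585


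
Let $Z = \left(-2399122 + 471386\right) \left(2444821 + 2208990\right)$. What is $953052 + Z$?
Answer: $-8971318048844$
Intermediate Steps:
$Z = -8971319001896$ ($Z = \left(-1927736\right) 4653811 = -8971319001896$)
$953052 + Z = 953052 - 8971319001896 = -8971318048844$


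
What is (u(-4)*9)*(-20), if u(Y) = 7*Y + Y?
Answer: 5760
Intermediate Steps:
u(Y) = 8*Y
(u(-4)*9)*(-20) = ((8*(-4))*9)*(-20) = -32*9*(-20) = -288*(-20) = 5760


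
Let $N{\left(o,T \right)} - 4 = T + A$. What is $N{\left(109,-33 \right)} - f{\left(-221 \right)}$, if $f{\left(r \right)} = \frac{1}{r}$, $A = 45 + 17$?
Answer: $\frac{7294}{221} \approx 33.005$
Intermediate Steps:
$A = 62$
$N{\left(o,T \right)} = 66 + T$ ($N{\left(o,T \right)} = 4 + \left(T + 62\right) = 4 + \left(62 + T\right) = 66 + T$)
$N{\left(109,-33 \right)} - f{\left(-221 \right)} = \left(66 - 33\right) - \frac{1}{-221} = 33 - - \frac{1}{221} = 33 + \frac{1}{221} = \frac{7294}{221}$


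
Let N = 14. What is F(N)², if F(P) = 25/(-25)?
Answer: 1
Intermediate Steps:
F(P) = -1 (F(P) = 25*(-1/25) = -1)
F(N)² = (-1)² = 1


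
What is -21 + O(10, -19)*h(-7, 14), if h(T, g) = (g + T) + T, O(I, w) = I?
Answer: -21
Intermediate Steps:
h(T, g) = g + 2*T (h(T, g) = (T + g) + T = g + 2*T)
-21 + O(10, -19)*h(-7, 14) = -21 + 10*(14 + 2*(-7)) = -21 + 10*(14 - 14) = -21 + 10*0 = -21 + 0 = -21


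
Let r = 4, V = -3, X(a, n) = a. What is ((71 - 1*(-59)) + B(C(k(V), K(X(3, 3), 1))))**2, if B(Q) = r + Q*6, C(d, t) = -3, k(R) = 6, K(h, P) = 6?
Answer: 13456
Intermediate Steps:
B(Q) = 4 + 6*Q (B(Q) = 4 + Q*6 = 4 + 6*Q)
((71 - 1*(-59)) + B(C(k(V), K(X(3, 3), 1))))**2 = ((71 - 1*(-59)) + (4 + 6*(-3)))**2 = ((71 + 59) + (4 - 18))**2 = (130 - 14)**2 = 116**2 = 13456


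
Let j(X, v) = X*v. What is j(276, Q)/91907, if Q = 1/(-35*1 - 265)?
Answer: -23/2297675 ≈ -1.0010e-5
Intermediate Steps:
Q = -1/300 (Q = 1/(-35 - 265) = 1/(-300) = -1/300 ≈ -0.0033333)
j(276, Q)/91907 = (276*(-1/300))/91907 = -23/25*1/91907 = -23/2297675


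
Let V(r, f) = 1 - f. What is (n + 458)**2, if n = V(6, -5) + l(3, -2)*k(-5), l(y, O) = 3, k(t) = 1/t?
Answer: 5368489/25 ≈ 2.1474e+5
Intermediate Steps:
n = 27/5 (n = (1 - 1*(-5)) + 3/(-5) = (1 + 5) + 3*(-1/5) = 6 - 3/5 = 27/5 ≈ 5.4000)
(n + 458)**2 = (27/5 + 458)**2 = (2317/5)**2 = 5368489/25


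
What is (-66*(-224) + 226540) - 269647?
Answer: -28323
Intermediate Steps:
(-66*(-224) + 226540) - 269647 = (14784 + 226540) - 269647 = 241324 - 269647 = -28323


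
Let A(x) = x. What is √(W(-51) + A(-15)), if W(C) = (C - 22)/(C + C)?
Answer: I*√148614/102 ≈ 3.7795*I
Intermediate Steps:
W(C) = (-22 + C)/(2*C) (W(C) = (-22 + C)/((2*C)) = (-22 + C)*(1/(2*C)) = (-22 + C)/(2*C))
√(W(-51) + A(-15)) = √((½)*(-22 - 51)/(-51) - 15) = √((½)*(-1/51)*(-73) - 15) = √(73/102 - 15) = √(-1457/102) = I*√148614/102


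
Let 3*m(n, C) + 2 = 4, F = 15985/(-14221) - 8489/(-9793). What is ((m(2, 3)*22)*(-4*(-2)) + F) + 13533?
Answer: 5702984869495/417798759 ≈ 13650.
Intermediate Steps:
F = -35819036/139266253 (F = 15985*(-1/14221) - 8489*(-1/9793) = -15985/14221 + 8489/9793 = -35819036/139266253 ≈ -0.25720)
m(n, C) = 2/3 (m(n, C) = -2/3 + (1/3)*4 = -2/3 + 4/3 = 2/3)
((m(2, 3)*22)*(-4*(-2)) + F) + 13533 = (((2/3)*22)*(-4*(-2)) - 35819036/139266253) + 13533 = ((44/3)*8 - 35819036/139266253) + 13533 = (352/3 - 35819036/139266253) + 13533 = 48914263948/417798759 + 13533 = 5702984869495/417798759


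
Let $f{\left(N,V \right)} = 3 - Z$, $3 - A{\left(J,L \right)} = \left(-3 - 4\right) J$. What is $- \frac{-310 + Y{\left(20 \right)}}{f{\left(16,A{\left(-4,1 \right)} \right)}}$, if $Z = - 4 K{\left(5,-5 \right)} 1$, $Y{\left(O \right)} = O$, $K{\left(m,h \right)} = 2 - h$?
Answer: $\frac{290}{31} \approx 9.3548$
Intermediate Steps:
$Z = -28$ ($Z = - 4 \left(2 - -5\right) 1 = - 4 \left(2 + 5\right) 1 = \left(-4\right) 7 \cdot 1 = \left(-28\right) 1 = -28$)
$A{\left(J,L \right)} = 3 + 7 J$ ($A{\left(J,L \right)} = 3 - \left(-3 - 4\right) J = 3 - - 7 J = 3 + 7 J$)
$f{\left(N,V \right)} = 31$ ($f{\left(N,V \right)} = 3 - -28 = 3 + 28 = 31$)
$- \frac{-310 + Y{\left(20 \right)}}{f{\left(16,A{\left(-4,1 \right)} \right)}} = - \frac{-310 + 20}{31} = - \frac{-290}{31} = \left(-1\right) \left(- \frac{290}{31}\right) = \frac{290}{31}$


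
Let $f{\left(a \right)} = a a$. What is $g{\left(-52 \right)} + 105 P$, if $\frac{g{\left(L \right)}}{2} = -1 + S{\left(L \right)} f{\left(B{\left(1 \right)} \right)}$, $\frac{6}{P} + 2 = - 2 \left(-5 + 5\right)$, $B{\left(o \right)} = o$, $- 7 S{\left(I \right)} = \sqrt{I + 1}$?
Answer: $-317 - \frac{2 i \sqrt{51}}{7} \approx -317.0 - 2.0404 i$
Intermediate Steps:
$S{\left(I \right)} = - \frac{\sqrt{1 + I}}{7}$ ($S{\left(I \right)} = - \frac{\sqrt{I + 1}}{7} = - \frac{\sqrt{1 + I}}{7}$)
$P = -3$ ($P = \frac{6}{-2 - 2 \left(-5 + 5\right)} = \frac{6}{-2 - 0} = \frac{6}{-2 + 0} = \frac{6}{-2} = 6 \left(- \frac{1}{2}\right) = -3$)
$f{\left(a \right)} = a^{2}$
$g{\left(L \right)} = -2 - \frac{2 \sqrt{1 + L}}{7}$ ($g{\left(L \right)} = 2 \left(-1 + - \frac{\sqrt{1 + L}}{7} \cdot 1^{2}\right) = 2 \left(-1 + - \frac{\sqrt{1 + L}}{7} \cdot 1\right) = 2 \left(-1 - \frac{\sqrt{1 + L}}{7}\right) = -2 - \frac{2 \sqrt{1 + L}}{7}$)
$g{\left(-52 \right)} + 105 P = \left(-2 - \frac{2 \sqrt{1 - 52}}{7}\right) + 105 \left(-3\right) = \left(-2 - \frac{2 \sqrt{-51}}{7}\right) - 315 = \left(-2 - \frac{2 i \sqrt{51}}{7}\right) - 315 = -317 - \frac{2 i \sqrt{51}}{7}$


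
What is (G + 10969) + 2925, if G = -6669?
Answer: 7225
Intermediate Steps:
(G + 10969) + 2925 = (-6669 + 10969) + 2925 = 4300 + 2925 = 7225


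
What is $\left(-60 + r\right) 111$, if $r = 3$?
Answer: $-6327$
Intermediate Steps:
$\left(-60 + r\right) 111 = \left(-60 + 3\right) 111 = \left(-57\right) 111 = -6327$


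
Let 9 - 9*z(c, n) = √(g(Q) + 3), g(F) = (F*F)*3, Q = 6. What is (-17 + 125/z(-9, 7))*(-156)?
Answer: 55302 + 5850*√111 ≈ 1.1694e+5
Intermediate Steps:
g(F) = 3*F² (g(F) = F²*3 = 3*F²)
z(c, n) = 1 - √111/9 (z(c, n) = 1 - √(3*6² + 3)/9 = 1 - √(3*36 + 3)/9 = 1 - √(108 + 3)/9 = 1 - √111/9)
(-17 + 125/z(-9, 7))*(-156) = (-17 + 125/(1 - √111/9))*(-156) = 2652 - 19500/(1 - √111/9)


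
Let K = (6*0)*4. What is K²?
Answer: 0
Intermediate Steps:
K = 0 (K = 0*4 = 0)
K² = 0² = 0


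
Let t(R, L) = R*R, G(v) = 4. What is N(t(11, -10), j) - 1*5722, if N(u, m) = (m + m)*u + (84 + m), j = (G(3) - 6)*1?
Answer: -6124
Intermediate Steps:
t(R, L) = R²
j = -2 (j = (4 - 6)*1 = -2*1 = -2)
N(u, m) = 84 + m + 2*m*u (N(u, m) = (2*m)*u + (84 + m) = 2*m*u + (84 + m) = 84 + m + 2*m*u)
N(t(11, -10), j) - 1*5722 = (84 - 2 + 2*(-2)*11²) - 1*5722 = (84 - 2 + 2*(-2)*121) - 5722 = (84 - 2 - 484) - 5722 = -402 - 5722 = -6124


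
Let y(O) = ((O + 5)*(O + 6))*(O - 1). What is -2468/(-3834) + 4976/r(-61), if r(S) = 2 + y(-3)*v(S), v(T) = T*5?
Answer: 9287170/7018137 ≈ 1.3233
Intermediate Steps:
v(T) = 5*T
y(O) = (-1 + O)*(5 + O)*(6 + O) (y(O) = ((5 + O)*(6 + O))*(-1 + O) = (-1 + O)*(5 + O)*(6 + O))
r(S) = 2 - 120*S (r(S) = 2 + (-30 + (-3)³ + 10*(-3)² + 19*(-3))*(5*S) = 2 + (-30 - 27 + 10*9 - 57)*(5*S) = 2 + (-30 - 27 + 90 - 57)*(5*S) = 2 - 120*S)
-2468/(-3834) + 4976/r(-61) = -2468/(-3834) + 4976/(2 - 120*(-61)) = -2468*(-1/3834) + 4976/(2 + 7320) = 1234/1917 + 4976/7322 = 1234/1917 + 4976*(1/7322) = 1234/1917 + 2488/3661 = 9287170/7018137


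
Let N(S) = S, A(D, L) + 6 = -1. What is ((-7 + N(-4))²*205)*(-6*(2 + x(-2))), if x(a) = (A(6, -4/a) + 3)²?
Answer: -2678940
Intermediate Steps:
A(D, L) = -7 (A(D, L) = -6 - 1 = -7)
x(a) = 16 (x(a) = (-7 + 3)² = (-4)² = 16)
((-7 + N(-4))²*205)*(-6*(2 + x(-2))) = ((-7 - 4)²*205)*(-6*(2 + 16)) = ((-11)²*205)*(-6*18) = (121*205)*(-108) = 24805*(-108) = -2678940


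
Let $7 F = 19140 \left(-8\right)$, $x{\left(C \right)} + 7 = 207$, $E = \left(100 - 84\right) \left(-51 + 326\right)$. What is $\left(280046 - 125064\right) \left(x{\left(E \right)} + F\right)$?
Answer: $- \frac{23513869040}{7} \approx -3.3591 \cdot 10^{9}$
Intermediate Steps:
$E = 4400$ ($E = 16 \cdot 275 = 4400$)
$x{\left(C \right)} = 200$ ($x{\left(C \right)} = -7 + 207 = 200$)
$F = - \frac{153120}{7}$ ($F = \frac{19140 \left(-8\right)}{7} = \frac{1}{7} \left(-153120\right) = - \frac{153120}{7} \approx -21874.0$)
$\left(280046 - 125064\right) \left(x{\left(E \right)} + F\right) = \left(280046 - 125064\right) \left(200 - \frac{153120}{7}\right) = 154982 \left(- \frac{151720}{7}\right) = - \frac{23513869040}{7}$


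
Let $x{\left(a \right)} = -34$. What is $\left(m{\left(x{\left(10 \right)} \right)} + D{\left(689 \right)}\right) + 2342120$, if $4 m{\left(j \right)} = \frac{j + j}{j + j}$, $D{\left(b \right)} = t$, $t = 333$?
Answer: $\frac{9369813}{4} \approx 2.3425 \cdot 10^{6}$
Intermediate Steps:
$D{\left(b \right)} = 333$
$m{\left(j \right)} = \frac{1}{4}$ ($m{\left(j \right)} = \frac{\left(j + j\right) \frac{1}{j + j}}{4} = \frac{2 j \frac{1}{2 j}}{4} = \frac{1}{4} \cdot 1 = \frac{1}{4}$)
$\left(m{\left(x{\left(10 \right)} \right)} + D{\left(689 \right)}\right) + 2342120 = \left(\frac{1}{4} + 333\right) + 2342120 = \frac{1333}{4} + 2342120 = \frac{9369813}{4}$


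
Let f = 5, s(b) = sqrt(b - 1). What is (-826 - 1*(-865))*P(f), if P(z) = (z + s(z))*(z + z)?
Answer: 2730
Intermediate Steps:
s(b) = sqrt(-1 + b)
P(z) = 2*z*(z + sqrt(-1 + z)) (P(z) = (z + sqrt(-1 + z))*(z + z) = (z + sqrt(-1 + z))*(2*z) = 2*z*(z + sqrt(-1 + z)))
(-826 - 1*(-865))*P(f) = (-826 - 1*(-865))*(2*5*(5 + sqrt(-1 + 5))) = (-826 + 865)*(2*5*(5 + sqrt(4))) = 39*(2*5*(5 + 2)) = 39*(2*5*7) = 39*70 = 2730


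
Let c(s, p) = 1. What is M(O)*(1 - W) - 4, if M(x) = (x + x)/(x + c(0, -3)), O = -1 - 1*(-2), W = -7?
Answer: 4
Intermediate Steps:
O = 1 (O = -1 + 2 = 1)
M(x) = 2*x/(1 + x) (M(x) = (x + x)/(x + 1) = (2*x)/(1 + x) = 2*x/(1 + x))
M(O)*(1 - W) - 4 = (2*1/(1 + 1))*(1 - 1*(-7)) - 4 = (2*1/2)*(1 + 7) - 4 = (2*1*(½))*8 - 4 = 1*8 - 4 = 8 - 4 = 4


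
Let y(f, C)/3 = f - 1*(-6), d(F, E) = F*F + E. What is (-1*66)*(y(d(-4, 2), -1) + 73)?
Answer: -9570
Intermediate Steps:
d(F, E) = E + F**2 (d(F, E) = F**2 + E = E + F**2)
y(f, C) = 18 + 3*f (y(f, C) = 3*(f - 1*(-6)) = 3*(f + 6) = 3*(6 + f) = 18 + 3*f)
(-1*66)*(y(d(-4, 2), -1) + 73) = (-1*66)*((18 + 3*(2 + (-4)**2)) + 73) = -66*((18 + 3*(2 + 16)) + 73) = -66*((18 + 3*18) + 73) = -66*((18 + 54) + 73) = -66*(72 + 73) = -66*145 = -9570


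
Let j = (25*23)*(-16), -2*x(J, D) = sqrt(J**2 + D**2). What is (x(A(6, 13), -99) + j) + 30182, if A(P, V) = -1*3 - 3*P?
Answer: 20982 - 3*sqrt(1138)/2 ≈ 20931.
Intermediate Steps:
A(P, V) = -3 - 3*P
x(J, D) = -sqrt(D**2 + J**2)/2 (x(J, D) = -sqrt(J**2 + D**2)/2 = -sqrt(D**2 + J**2)/2)
j = -9200 (j = 575*(-16) = -9200)
(x(A(6, 13), -99) + j) + 30182 = (-sqrt((-99)**2 + (-3 - 3*6)**2)/2 - 9200) + 30182 = (-sqrt(9801 + (-3 - 18)**2)/2 - 9200) + 30182 = (-sqrt(9801 + (-21)**2)/2 - 9200) + 30182 = (-sqrt(9801 + 441)/2 - 9200) + 30182 = (-3*sqrt(1138)/2 - 9200) + 30182 = (-9200 - 3*sqrt(1138)/2) + 30182 = 20982 - 3*sqrt(1138)/2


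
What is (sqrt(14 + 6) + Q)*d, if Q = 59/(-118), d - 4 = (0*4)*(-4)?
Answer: -2 + 8*sqrt(5) ≈ 15.889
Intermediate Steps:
d = 4 (d = 4 + (0*4)*(-4) = 4 + 0*(-4) = 4 + 0 = 4)
Q = -1/2 (Q = 59*(-1/118) = -1/2 ≈ -0.50000)
(sqrt(14 + 6) + Q)*d = (sqrt(14 + 6) - 1/2)*4 = (sqrt(20) - 1/2)*4 = (2*sqrt(5) - 1/2)*4 = (-1/2 + 2*sqrt(5))*4 = -2 + 8*sqrt(5)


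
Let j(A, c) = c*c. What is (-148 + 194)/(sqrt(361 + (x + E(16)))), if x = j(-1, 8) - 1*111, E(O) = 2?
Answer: 23*sqrt(79)/79 ≈ 2.5877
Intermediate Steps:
j(A, c) = c**2
x = -47 (x = 8**2 - 1*111 = 64 - 111 = -47)
(-148 + 194)/(sqrt(361 + (x + E(16)))) = (-148 + 194)/(sqrt(361 + (-47 + 2))) = 46/(sqrt(361 - 45)) = 46/(sqrt(316)) = 46/((2*sqrt(79))) = 46*(sqrt(79)/158) = 23*sqrt(79)/79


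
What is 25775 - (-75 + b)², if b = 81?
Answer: 25739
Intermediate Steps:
25775 - (-75 + b)² = 25775 - (-75 + 81)² = 25775 - 1*6² = 25775 - 1*36 = 25775 - 36 = 25739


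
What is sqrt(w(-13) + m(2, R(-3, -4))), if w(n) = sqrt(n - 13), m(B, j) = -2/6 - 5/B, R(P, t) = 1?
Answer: sqrt(-102 + 36*I*sqrt(26))/6 ≈ 1.2247 + 2.0817*I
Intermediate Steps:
m(B, j) = -1/3 - 5/B (m(B, j) = -2*1/6 - 5/B = -1/3 - 5/B)
w(n) = sqrt(-13 + n)
sqrt(w(-13) + m(2, R(-3, -4))) = sqrt(sqrt(-13 - 13) + (1/3)*(-15 - 1*2)/2) = sqrt(sqrt(-26) + (1/3)*(1/2)*(-15 - 2)) = sqrt(I*sqrt(26) + (1/3)*(1/2)*(-17)) = sqrt(I*sqrt(26) - 17/6) = sqrt(-17/6 + I*sqrt(26))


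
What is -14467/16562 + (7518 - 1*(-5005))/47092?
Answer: -236937019/389968852 ≈ -0.60758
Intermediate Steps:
-14467/16562 + (7518 - 1*(-5005))/47092 = -14467*1/16562 + (7518 + 5005)*(1/47092) = -14467/16562 + 12523*(1/47092) = -14467/16562 + 12523/47092 = -236937019/389968852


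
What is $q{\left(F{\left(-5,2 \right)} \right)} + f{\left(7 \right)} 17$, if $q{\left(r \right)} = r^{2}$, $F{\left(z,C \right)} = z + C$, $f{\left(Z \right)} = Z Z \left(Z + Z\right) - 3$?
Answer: $11620$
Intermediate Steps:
$f{\left(Z \right)} = -3 + 2 Z^{3}$ ($f{\left(Z \right)} = Z Z 2 Z - 3 = Z 2 Z^{2} - 3 = 2 Z^{3} - 3 = -3 + 2 Z^{3}$)
$F{\left(z,C \right)} = C + z$
$q{\left(F{\left(-5,2 \right)} \right)} + f{\left(7 \right)} 17 = \left(2 - 5\right)^{2} + \left(-3 + 2 \cdot 7^{3}\right) 17 = \left(-3\right)^{2} + \left(-3 + 2 \cdot 343\right) 17 = 9 + \left(-3 + 686\right) 17 = 9 + 683 \cdot 17 = 9 + 11611 = 11620$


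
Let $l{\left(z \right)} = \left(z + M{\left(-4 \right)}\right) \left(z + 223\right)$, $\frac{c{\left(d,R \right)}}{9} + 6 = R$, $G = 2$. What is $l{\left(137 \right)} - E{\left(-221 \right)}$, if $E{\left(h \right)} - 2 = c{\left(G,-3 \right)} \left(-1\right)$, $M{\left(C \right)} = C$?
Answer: $47797$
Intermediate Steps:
$c{\left(d,R \right)} = -54 + 9 R$
$l{\left(z \right)} = \left(-4 + z\right) \left(223 + z\right)$ ($l{\left(z \right)} = \left(z - 4\right) \left(z + 223\right) = \left(-4 + z\right) \left(223 + z\right)$)
$E{\left(h \right)} = 83$ ($E{\left(h \right)} = 2 + \left(-54 + 9 \left(-3\right)\right) \left(-1\right) = 2 + \left(-54 - 27\right) \left(-1\right) = 2 - -81 = 2 + 81 = 83$)
$l{\left(137 \right)} - E{\left(-221 \right)} = \left(-892 + 137^{2} + 219 \cdot 137\right) - 83 = \left(-892 + 18769 + 30003\right) - 83 = 47880 - 83 = 47797$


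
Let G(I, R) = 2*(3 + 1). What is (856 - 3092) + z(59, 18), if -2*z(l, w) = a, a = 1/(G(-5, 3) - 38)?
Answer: -134159/60 ≈ -2236.0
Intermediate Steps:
G(I, R) = 8 (G(I, R) = 2*4 = 8)
a = -1/30 (a = 1/(8 - 38) = 1/(-30) = -1/30 ≈ -0.033333)
z(l, w) = 1/60 (z(l, w) = -1/2*(-1/30) = 1/60)
(856 - 3092) + z(59, 18) = (856 - 3092) + 1/60 = -2236 + 1/60 = -134159/60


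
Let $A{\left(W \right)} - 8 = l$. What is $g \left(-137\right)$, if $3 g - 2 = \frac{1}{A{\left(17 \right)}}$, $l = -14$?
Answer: $- \frac{1507}{18} \approx -83.722$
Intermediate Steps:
$A{\left(W \right)} = -6$ ($A{\left(W \right)} = 8 - 14 = -6$)
$g = \frac{11}{18}$ ($g = \frac{2}{3} + \frac{1}{3 \left(-6\right)} = \frac{2}{3} + \frac{1}{3} \left(- \frac{1}{6}\right) = \frac{2}{3} - \frac{1}{18} = \frac{11}{18} \approx 0.61111$)
$g \left(-137\right) = \frac{11}{18} \left(-137\right) = - \frac{1507}{18}$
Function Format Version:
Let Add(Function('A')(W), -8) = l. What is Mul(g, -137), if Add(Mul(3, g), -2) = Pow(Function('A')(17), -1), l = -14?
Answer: Rational(-1507, 18) ≈ -83.722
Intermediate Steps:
Function('A')(W) = -6 (Function('A')(W) = Add(8, -14) = -6)
g = Rational(11, 18) (g = Add(Rational(2, 3), Mul(Rational(1, 3), Pow(-6, -1))) = Add(Rational(2, 3), Mul(Rational(1, 3), Rational(-1, 6))) = Add(Rational(2, 3), Rational(-1, 18)) = Rational(11, 18) ≈ 0.61111)
Mul(g, -137) = Mul(Rational(11, 18), -137) = Rational(-1507, 18)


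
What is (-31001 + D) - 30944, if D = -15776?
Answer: -77721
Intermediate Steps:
(-31001 + D) - 30944 = (-31001 - 15776) - 30944 = -46777 - 30944 = -77721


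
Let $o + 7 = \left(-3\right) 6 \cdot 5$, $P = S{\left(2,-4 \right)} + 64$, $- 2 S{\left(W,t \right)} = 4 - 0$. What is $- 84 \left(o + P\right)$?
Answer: $2940$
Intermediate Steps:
$S{\left(W,t \right)} = -2$ ($S{\left(W,t \right)} = - \frac{4 - 0}{2} = - \frac{4 + 0}{2} = \left(- \frac{1}{2}\right) 4 = -2$)
$P = 62$ ($P = -2 + 64 = 62$)
$o = -97$ ($o = -7 + \left(-3\right) 6 \cdot 5 = -7 - 90 = -97$)
$- 84 \left(o + P\right) = - 84 \left(-97 + 62\right) = \left(-84\right) \left(-35\right) = 2940$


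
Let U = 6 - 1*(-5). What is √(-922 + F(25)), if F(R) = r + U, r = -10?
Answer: I*√921 ≈ 30.348*I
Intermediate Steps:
U = 11 (U = 6 + 5 = 11)
F(R) = 1 (F(R) = -10 + 11 = 1)
√(-922 + F(25)) = √(-922 + 1) = √(-921) = I*√921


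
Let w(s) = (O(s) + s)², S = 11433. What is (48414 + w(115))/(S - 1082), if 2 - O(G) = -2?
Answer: 62575/10351 ≈ 6.0453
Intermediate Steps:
O(G) = 4 (O(G) = 2 - 1*(-2) = 2 + 2 = 4)
w(s) = (4 + s)²
(48414 + w(115))/(S - 1082) = (48414 + (4 + 115)²)/(11433 - 1082) = (48414 + 119²)/10351 = (48414 + 14161)*(1/10351) = 62575*(1/10351) = 62575/10351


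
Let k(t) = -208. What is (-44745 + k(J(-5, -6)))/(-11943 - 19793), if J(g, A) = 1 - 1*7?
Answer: 44953/31736 ≈ 1.4165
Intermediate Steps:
J(g, A) = -6 (J(g, A) = 1 - 7 = -6)
(-44745 + k(J(-5, -6)))/(-11943 - 19793) = (-44745 - 208)/(-11943 - 19793) = -44953/(-31736) = -44953*(-1/31736) = 44953/31736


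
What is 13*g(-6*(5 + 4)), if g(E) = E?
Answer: -702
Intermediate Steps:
13*g(-6*(5 + 4)) = 13*(-6*(5 + 4)) = 13*(-6*9) = 13*(-54) = -702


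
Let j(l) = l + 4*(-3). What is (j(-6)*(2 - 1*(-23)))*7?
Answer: -3150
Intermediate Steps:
j(l) = -12 + l (j(l) = l - 12 = -12 + l)
(j(-6)*(2 - 1*(-23)))*7 = ((-12 - 6)*(2 - 1*(-23)))*7 = -18*(2 + 23)*7 = -18*25*7 = -450*7 = -3150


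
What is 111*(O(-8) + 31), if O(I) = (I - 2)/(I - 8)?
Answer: 28083/8 ≈ 3510.4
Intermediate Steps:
O(I) = (-2 + I)/(-8 + I)
111*(O(-8) + 31) = 111*((-2 - 8)/(-8 - 8) + 31) = 111*(-10/(-16) + 31) = 111*(-1/16*(-10) + 31) = 111*(5/8 + 31) = 111*(253/8) = 28083/8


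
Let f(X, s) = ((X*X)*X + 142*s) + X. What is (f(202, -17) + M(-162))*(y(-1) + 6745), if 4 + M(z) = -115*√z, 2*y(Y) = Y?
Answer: 55575974944 - 13961115*I*√2/2 ≈ 5.5576e+10 - 9.872e+6*I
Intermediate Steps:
y(Y) = Y/2
f(X, s) = X + X³ + 142*s (f(X, s) = (X²*X + 142*s) + X = (X³ + 142*s) + X = X + X³ + 142*s)
M(z) = -4 - 115*√z
(f(202, -17) + M(-162))*(y(-1) + 6745) = ((202 + 202³ + 142*(-17)) + (-4 - 1035*I*√2))*((½)*(-1) + 6745) = ((202 + 8242408 - 2414) + (-4 - 1035*I*√2))*(-½ + 6745) = (8240196 + (-4 - 1035*I*√2))*(13489/2) = (8240192 - 1035*I*√2)*(13489/2) = 55575974944 - 13961115*I*√2/2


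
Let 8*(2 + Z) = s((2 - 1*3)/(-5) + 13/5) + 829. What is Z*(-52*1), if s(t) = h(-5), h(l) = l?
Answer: -5252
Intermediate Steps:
s(t) = -5
Z = 101 (Z = -2 + (-5 + 829)/8 = -2 + (1/8)*824 = -2 + 103 = 101)
Z*(-52*1) = 101*(-52*1) = 101*(-52) = -5252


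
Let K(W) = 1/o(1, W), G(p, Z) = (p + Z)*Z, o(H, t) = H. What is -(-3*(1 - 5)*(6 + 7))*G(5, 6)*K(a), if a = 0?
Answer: -10296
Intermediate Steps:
G(p, Z) = Z*(Z + p) (G(p, Z) = (Z + p)*Z = Z*(Z + p))
K(W) = 1 (K(W) = 1/1 = 1)
-(-3*(1 - 5)*(6 + 7))*G(5, 6)*K(a) = -(-3*(1 - 5)*(6 + 7))*(6*(6 + 5)) = -(-(-12)*13)*(6*11) = --3*(-52)*66 = -156*66 = -10296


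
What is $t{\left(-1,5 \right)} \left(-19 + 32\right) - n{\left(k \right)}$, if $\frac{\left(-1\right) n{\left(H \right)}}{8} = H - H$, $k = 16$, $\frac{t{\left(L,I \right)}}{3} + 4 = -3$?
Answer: $-273$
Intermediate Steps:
$t{\left(L,I \right)} = -21$ ($t{\left(L,I \right)} = -12 + 3 \left(-3\right) = -12 - 9 = -21$)
$n{\left(H \right)} = 0$ ($n{\left(H \right)} = - 8 \left(H - H\right) = \left(-8\right) 0 = 0$)
$t{\left(-1,5 \right)} \left(-19 + 32\right) - n{\left(k \right)} = - 21 \left(-19 + 32\right) - 0 = \left(-21\right) 13 + 0 = -273 + 0 = -273$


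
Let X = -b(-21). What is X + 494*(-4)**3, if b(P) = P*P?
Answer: -32057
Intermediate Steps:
b(P) = P**2
X = -441 (X = -1*(-21)**2 = -1*441 = -441)
X + 494*(-4)**3 = -441 + 494*(-4)**3 = -441 + 494*(-64) = -441 - 31616 = -32057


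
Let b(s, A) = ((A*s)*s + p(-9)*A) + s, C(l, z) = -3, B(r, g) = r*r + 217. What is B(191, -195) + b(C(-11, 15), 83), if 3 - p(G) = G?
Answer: 38438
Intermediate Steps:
p(G) = 3 - G
B(r, g) = 217 + r**2 (B(r, g) = r**2 + 217 = 217 + r**2)
b(s, A) = s + 12*A + A*s**2 (b(s, A) = ((A*s)*s + (3 - 1*(-9))*A) + s = (A*s**2 + (3 + 9)*A) + s = (A*s**2 + 12*A) + s = (12*A + A*s**2) + s = s + 12*A + A*s**2)
B(191, -195) + b(C(-11, 15), 83) = (217 + 191**2) + (-3 + 12*83 + 83*(-3)**2) = (217 + 36481) + (-3 + 996 + 83*9) = 36698 + (-3 + 996 + 747) = 36698 + 1740 = 38438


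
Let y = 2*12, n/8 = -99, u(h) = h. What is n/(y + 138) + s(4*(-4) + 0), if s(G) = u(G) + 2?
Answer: -170/9 ≈ -18.889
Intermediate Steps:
n = -792 (n = 8*(-99) = -792)
y = 24
s(G) = 2 + G (s(G) = G + 2 = 2 + G)
n/(y + 138) + s(4*(-4) + 0) = -792/(24 + 138) + (2 + (4*(-4) + 0)) = -792/162 + (2 + (-16 + 0)) = -792*1/162 + (2 - 16) = -44/9 - 14 = -170/9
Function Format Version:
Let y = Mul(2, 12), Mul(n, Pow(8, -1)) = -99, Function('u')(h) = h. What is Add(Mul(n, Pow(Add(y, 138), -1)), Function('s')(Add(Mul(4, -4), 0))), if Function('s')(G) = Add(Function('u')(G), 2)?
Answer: Rational(-170, 9) ≈ -18.889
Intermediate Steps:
n = -792 (n = Mul(8, -99) = -792)
y = 24
Function('s')(G) = Add(2, G) (Function('s')(G) = Add(G, 2) = Add(2, G))
Add(Mul(n, Pow(Add(y, 138), -1)), Function('s')(Add(Mul(4, -4), 0))) = Add(Mul(-792, Pow(Add(24, 138), -1)), Add(2, Add(Mul(4, -4), 0))) = Add(Mul(-792, Pow(162, -1)), Add(2, Add(-16, 0))) = Add(Mul(-792, Rational(1, 162)), Add(2, -16)) = Add(Rational(-44, 9), -14) = Rational(-170, 9)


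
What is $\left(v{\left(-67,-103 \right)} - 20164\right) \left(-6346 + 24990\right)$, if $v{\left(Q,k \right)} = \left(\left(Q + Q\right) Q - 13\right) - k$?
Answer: $-206873824$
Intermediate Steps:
$v{\left(Q,k \right)} = -13 - k + 2 Q^{2}$ ($v{\left(Q,k \right)} = \left(2 Q Q - 13\right) - k = \left(2 Q^{2} - 13\right) - k = \left(-13 + 2 Q^{2}\right) - k = -13 - k + 2 Q^{2}$)
$\left(v{\left(-67,-103 \right)} - 20164\right) \left(-6346 + 24990\right) = \left(\left(-13 - -103 + 2 \left(-67\right)^{2}\right) - 20164\right) \left(-6346 + 24990\right) = \left(\left(-13 + 103 + 2 \cdot 4489\right) - 20164\right) 18644 = \left(\left(-13 + 103 + 8978\right) - 20164\right) 18644 = \left(9068 - 20164\right) 18644 = \left(-11096\right) 18644 = -206873824$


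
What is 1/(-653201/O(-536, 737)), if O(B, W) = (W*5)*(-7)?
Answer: 25795/653201 ≈ 0.039490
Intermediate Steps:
O(B, W) = -35*W (O(B, W) = (5*W)*(-7) = -35*W)
1/(-653201/O(-536, 737)) = 1/(-653201/((-35*737))) = 1/(-653201/(-25795)) = 1/(-653201*(-1/25795)) = 1/(653201/25795) = 25795/653201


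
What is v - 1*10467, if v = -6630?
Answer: -17097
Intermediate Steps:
v - 1*10467 = -6630 - 1*10467 = -6630 - 10467 = -17097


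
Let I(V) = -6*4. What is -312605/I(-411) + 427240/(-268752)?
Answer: 53032175/4072 ≈ 13024.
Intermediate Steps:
I(V) = -24
-312605/I(-411) + 427240/(-268752) = -312605/(-24) + 427240/(-268752) = -312605*(-1/24) + 427240*(-1/268752) = 312605/24 - 4855/3054 = 53032175/4072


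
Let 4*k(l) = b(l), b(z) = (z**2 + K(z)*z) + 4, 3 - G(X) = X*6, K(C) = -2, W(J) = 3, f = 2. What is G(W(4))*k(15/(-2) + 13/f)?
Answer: -105/4 ≈ -26.250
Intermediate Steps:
G(X) = 3 - 6*X (G(X) = 3 - X*6 = 3 - 6*X)
b(z) = 4 + z**2 - 2*z (b(z) = (z**2 - 2*z) + 4 = 4 + z**2 - 2*z)
k(l) = 1 - l/2 + l**2/4 (k(l) = (4 + l**2 - 2*l)/4 = 1 - l/2 + l**2/4)
G(W(4))*k(15/(-2) + 13/f) = (3 - 6*3)*(1 - (15/(-2) + 13/2)/2 + (15/(-2) + 13/2)**2/4) = (3 - 18)*(1 - (15*(-1/2) + 13*(1/2))/2 + (15*(-1/2) + 13*(1/2))**2/4) = -15*(1 - (-15/2 + 13/2)/2 + (-15/2 + 13/2)**2/4) = -15*(1 - 1/2*(-1) + (1/4)*(-1)**2) = -15*(1 + 1/2 + (1/4)*1) = -15*(1 + 1/2 + 1/4) = -15*7/4 = -105/4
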